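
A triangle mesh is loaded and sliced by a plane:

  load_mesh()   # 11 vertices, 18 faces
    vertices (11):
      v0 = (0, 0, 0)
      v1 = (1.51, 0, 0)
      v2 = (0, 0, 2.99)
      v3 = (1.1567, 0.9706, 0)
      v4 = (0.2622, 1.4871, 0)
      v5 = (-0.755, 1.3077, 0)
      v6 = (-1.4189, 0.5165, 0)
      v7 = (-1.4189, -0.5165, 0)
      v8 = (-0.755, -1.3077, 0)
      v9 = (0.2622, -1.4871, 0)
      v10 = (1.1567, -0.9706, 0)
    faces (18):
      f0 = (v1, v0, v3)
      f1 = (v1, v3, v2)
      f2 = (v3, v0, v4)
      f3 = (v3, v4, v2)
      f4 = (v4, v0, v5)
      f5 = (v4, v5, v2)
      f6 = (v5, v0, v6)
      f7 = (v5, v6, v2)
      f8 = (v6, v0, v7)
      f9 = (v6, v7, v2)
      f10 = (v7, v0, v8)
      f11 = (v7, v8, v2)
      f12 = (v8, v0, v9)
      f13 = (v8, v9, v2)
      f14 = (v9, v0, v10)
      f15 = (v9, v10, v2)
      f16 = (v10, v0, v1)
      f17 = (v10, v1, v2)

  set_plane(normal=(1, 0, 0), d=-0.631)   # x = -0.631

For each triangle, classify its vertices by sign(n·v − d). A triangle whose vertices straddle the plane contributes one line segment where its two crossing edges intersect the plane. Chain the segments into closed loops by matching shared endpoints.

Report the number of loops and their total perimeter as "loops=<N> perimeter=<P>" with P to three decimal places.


loops=1 perimeter=7.116

Straddling triangles (10 of 18):
  (v4,v0,v5) [++-] → (-0.631, 1.09293, 0)–(-0.631, 1.32957, 0)  len=0.2366
  (v4,v5,v2) [+-+] → (-0.631, 1.32957, 0)–(-0.631, 1.09293, 0.491073)  len=0.5451
  (v5,v0,v6) [-+-] → (-0.631, 1.09293, 0)–(-0.631, 0.229693, 0)  len=0.8632
  (v5,v6,v2) [--+] → (-0.631, 0.229693, 1.66032)–(-0.631, 1.09293, 0.491073)  len=1.4534
  (v6,v0,v7) [-+-] → (-0.631, 0.229693, 0)–(-0.631, -0.229693, 0)  len=0.4594
  (v6,v7,v2) [--+] → (-0.631, -0.229693, 1.66032)–(-0.631, 0.229693, 1.66032)  len=0.4594
  (v7,v0,v8) [-+-] → (-0.631, -0.229693, 0)–(-0.631, -1.09293, 0)  len=0.8632
  (v7,v8,v2) [--+] → (-0.631, -1.09293, 0.491073)–(-0.631, -0.229693, 1.66032)  len=1.4534
  (v8,v0,v9) [-++] → (-0.631, -1.09293, 0)–(-0.631, -1.32957, 0)  len=0.2366
  (v8,v9,v2) [-++] → (-0.631, -1.32957, 0)–(-0.631, -1.09293, 0.491073)  len=0.5451

Chained into 1 loop(s):
  loop 1: 10 segments, perimeter = 7.1155
Total perimeter = 7.116


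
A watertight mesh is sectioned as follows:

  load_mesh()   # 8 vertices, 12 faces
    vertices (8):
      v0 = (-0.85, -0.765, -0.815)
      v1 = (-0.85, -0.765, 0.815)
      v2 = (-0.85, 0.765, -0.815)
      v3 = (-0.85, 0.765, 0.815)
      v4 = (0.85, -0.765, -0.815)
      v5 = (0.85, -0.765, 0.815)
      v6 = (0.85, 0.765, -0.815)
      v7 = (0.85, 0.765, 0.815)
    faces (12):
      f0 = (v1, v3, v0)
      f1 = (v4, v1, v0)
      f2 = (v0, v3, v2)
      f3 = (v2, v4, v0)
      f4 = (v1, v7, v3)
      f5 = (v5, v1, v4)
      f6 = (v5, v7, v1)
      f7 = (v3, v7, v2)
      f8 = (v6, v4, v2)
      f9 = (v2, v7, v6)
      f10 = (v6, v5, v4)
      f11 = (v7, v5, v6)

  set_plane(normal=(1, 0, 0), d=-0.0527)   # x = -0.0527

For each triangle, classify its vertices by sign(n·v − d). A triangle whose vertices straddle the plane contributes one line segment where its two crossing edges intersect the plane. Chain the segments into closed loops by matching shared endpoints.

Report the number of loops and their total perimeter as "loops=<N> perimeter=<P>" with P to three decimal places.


Straddling triangles (8 of 12):
  (v4,v1,v0) [+--] → (-0.0527, -0.765, 0.05053)–(-0.0527, -0.765, -0.815)  len=0.8655
  (v2,v4,v0) [-+-] → (-0.0527, 0.04743, -0.815)–(-0.0527, -0.765, -0.815)  len=0.8124
  (v1,v7,v3) [-+-] → (-0.0527, -0.04743, 0.815)–(-0.0527, 0.765, 0.815)  len=0.8124
  (v5,v1,v4) [+-+] → (-0.0527, -0.765, 0.815)–(-0.0527, -0.765, 0.05053)  len=0.7645
  (v5,v7,v1) [++-] → (-0.0527, -0.04743, 0.815)–(-0.0527, -0.765, 0.815)  len=0.7176
  (v3,v7,v2) [-+-] → (-0.0527, 0.765, 0.815)–(-0.0527, 0.765, -0.05053)  len=0.8655
  (v6,v4,v2) [++-] → (-0.0527, 0.04743, -0.815)–(-0.0527, 0.765, -0.815)  len=0.7176
  (v2,v7,v6) [-++] → (-0.0527, 0.765, -0.05053)–(-0.0527, 0.765, -0.815)  len=0.7645

Chained into 1 loop(s):
  loop 1: 8 segments, perimeter = 6.3200
Total perimeter = 6.320

loops=1 perimeter=6.320


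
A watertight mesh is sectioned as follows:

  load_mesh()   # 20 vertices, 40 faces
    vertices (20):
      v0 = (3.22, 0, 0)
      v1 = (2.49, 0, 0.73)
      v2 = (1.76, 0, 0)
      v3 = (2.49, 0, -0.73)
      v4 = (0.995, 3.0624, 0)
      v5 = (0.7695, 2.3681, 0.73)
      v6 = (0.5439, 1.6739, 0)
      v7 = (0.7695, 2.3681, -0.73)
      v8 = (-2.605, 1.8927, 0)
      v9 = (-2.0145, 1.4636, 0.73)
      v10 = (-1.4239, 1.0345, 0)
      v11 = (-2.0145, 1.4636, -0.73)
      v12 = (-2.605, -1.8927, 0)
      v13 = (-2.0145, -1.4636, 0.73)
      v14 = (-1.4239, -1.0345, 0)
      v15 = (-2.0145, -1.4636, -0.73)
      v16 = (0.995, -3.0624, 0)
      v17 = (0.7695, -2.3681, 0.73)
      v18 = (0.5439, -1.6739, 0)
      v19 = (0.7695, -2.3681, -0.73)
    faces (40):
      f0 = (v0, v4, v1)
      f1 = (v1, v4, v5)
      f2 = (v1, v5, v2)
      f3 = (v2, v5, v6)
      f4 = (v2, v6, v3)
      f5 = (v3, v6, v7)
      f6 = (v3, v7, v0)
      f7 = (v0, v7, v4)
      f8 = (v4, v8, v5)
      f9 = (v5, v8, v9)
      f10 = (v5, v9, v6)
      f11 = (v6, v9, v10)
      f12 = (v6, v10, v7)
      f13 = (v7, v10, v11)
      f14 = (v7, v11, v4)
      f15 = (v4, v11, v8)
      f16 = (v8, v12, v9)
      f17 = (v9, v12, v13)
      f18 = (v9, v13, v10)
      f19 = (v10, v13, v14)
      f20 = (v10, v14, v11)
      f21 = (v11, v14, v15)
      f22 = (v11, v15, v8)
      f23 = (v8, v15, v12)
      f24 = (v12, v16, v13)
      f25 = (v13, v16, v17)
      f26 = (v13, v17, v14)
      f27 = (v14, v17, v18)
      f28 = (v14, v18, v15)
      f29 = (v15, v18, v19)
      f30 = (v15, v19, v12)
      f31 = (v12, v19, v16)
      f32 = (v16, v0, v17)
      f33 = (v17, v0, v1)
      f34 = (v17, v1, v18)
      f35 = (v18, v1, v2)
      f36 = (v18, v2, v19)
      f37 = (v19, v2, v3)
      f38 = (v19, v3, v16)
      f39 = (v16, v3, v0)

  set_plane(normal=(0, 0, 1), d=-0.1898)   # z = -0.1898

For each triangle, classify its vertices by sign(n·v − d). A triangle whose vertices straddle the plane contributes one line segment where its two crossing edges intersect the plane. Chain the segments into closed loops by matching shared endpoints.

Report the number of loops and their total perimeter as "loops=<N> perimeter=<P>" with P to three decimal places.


loops=2 perimeter=29.272

Straddling triangles (20 of 40):
  (v2,v6,v3) [++-] → (1.04989, 1.23869, -0.1898)–(1.9498, 0, -0.1898)  len=1.5311
  (v3,v6,v7) [-+-] → (1.04989, 1.23869, -0.1898)–(0.602556, 1.85439, -0.1898)  len=0.7611
  (v3,v7,v0) [--+] → (2.58287, 0.615706, -0.1898)–(3.0302, 0, -0.1898)  len=0.7611
  (v0,v7,v4) [+-+] → (2.58287, 0.615706, -0.1898)–(0.93637, 2.88188, -0.1898)  len=2.8012
  (v6,v10,v7) [++-] → (-0.853616, 1.38124, -0.1898)–(0.602556, 1.85439, -0.1898)  len=1.5311
  (v7,v10,v11) [-+-] → (-0.853616, 1.38124, -0.1898)–(-1.57746, 1.14607, -0.1898)  len=0.7611
  (v7,v11,v4) [--+] → (0.21253, 2.64671, -0.1898)–(0.93637, 2.88188, -0.1898)  len=0.7611
  (v4,v11,v8) [+-+] → (0.21253, 2.64671, -0.1898)–(-2.45147, 1.78113, -0.1898)  len=2.8011
  (v10,v14,v11) [++-] → (-1.57746, -0.384994, -0.1898)–(-1.57746, 1.14607, -0.1898)  len=1.5311
  (v11,v14,v15) [-+-] → (-1.57746, -0.384994, -0.1898)–(-1.57746, -1.14607, -0.1898)  len=0.7611
  (v11,v15,v8) [--+] → (-2.45147, 1.02006, -0.1898)–(-2.45147, 1.78113, -0.1898)  len=0.7611
  (v8,v15,v12) [+-+] → (-2.45147, 1.02006, -0.1898)–(-2.45147, -1.78113, -0.1898)  len=2.8012
  (v14,v18,v15) [++-] → (-0.121284, -1.61922, -0.1898)–(-1.57746, -1.14607, -0.1898)  len=1.5311
  (v15,v18,v19) [-+-] → (-0.121284, -1.61922, -0.1898)–(0.602556, -1.85439, -0.1898)  len=0.7611
  (v15,v19,v12) [--+] → (-1.72763, -2.0163, -0.1898)–(-2.45147, -1.78113, -0.1898)  len=0.7611
  (v12,v19,v16) [+-+] → (-1.72763, -2.0163, -0.1898)–(0.93637, -2.88188, -0.1898)  len=2.8011
  (v18,v2,v19) [++-] → (1.50247, -0.615706, -0.1898)–(0.602556, -1.85439, -0.1898)  len=1.5311
  (v19,v2,v3) [-+-] → (1.50247, -0.615706, -0.1898)–(1.9498, 0, -0.1898)  len=0.7611
  (v19,v3,v16) [--+] → (1.3837, -2.26618, -0.1898)–(0.93637, -2.88188, -0.1898)  len=0.7611
  (v16,v3,v0) [+-+] → (1.3837, -2.26618, -0.1898)–(3.0302, 0, -0.1898)  len=2.8012

Chained into 2 loop(s):
  loop 1: 10 segments, perimeter = 11.4608
  loop 2: 10 segments, perimeter = 17.8111
Total perimeter = 29.272


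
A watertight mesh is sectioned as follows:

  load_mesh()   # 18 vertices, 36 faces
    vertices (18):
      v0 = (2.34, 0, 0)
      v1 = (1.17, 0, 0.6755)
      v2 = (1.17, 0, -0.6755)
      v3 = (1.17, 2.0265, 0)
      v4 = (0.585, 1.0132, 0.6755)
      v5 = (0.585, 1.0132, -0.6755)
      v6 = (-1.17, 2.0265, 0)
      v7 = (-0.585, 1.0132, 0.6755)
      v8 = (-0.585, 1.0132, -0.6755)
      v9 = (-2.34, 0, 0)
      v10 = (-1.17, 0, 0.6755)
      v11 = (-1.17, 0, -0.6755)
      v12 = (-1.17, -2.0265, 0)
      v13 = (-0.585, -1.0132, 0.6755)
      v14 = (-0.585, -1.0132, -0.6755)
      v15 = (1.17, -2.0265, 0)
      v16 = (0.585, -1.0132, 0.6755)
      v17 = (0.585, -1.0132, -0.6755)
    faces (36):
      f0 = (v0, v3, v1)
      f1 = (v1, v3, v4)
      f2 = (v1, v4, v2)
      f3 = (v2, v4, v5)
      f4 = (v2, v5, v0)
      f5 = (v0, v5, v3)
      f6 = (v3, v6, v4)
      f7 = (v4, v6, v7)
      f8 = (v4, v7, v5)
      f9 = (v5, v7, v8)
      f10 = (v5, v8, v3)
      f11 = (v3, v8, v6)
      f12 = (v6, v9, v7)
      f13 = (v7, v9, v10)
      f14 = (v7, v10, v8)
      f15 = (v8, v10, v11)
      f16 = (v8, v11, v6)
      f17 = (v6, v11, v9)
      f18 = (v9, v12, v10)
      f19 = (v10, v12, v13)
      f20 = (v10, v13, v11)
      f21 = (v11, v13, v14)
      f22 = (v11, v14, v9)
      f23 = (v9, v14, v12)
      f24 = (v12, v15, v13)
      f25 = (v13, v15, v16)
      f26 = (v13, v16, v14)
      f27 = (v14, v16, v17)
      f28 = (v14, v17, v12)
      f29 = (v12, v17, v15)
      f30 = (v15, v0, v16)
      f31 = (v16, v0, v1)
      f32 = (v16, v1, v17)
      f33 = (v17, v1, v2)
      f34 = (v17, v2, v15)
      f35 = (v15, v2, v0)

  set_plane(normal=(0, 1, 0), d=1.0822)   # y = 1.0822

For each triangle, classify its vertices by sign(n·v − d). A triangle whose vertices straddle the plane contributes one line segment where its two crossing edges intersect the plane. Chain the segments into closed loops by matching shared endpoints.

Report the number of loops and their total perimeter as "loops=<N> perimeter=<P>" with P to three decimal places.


loops=1 perimeter=7.535

Straddling triangles (10 of 36):
  (v0,v3,v1) [-+-] → (1.71519, 1.0822, 0)–(1.17, 1.0822, 0.314767)  len=0.6295
  (v1,v3,v4) [-+-] → (1.17, 1.0822, 0.314767)–(0.624835, 1.0822, 0.629502)  len=0.6295
  (v0,v5,v3) [--+] → (0.624835, 1.0822, -0.629502)–(1.71519, 1.0822, 0)  len=1.2590
  (v3,v6,v4) [++-] → (0.465494, 1.0822, 0.629502)–(0.624835, 1.0822, 0.629502)  len=0.1593
  (v4,v6,v7) [-+-] → (0.465494, 1.0822, 0.629502)–(-0.624835, 1.0822, 0.629502)  len=1.0903
  (v5,v8,v3) [--+] → (-0.465494, 1.0822, -0.629502)–(0.624835, 1.0822, -0.629502)  len=1.0903
  (v3,v8,v6) [+-+] → (-0.465494, 1.0822, -0.629502)–(-0.624835, 1.0822, -0.629502)  len=0.1593
  (v6,v9,v7) [+--] → (-1.71519, 1.0822, 0)–(-0.624835, 1.0822, 0.629502)  len=1.2590
  (v8,v11,v6) [--+] → (-1.17, 1.0822, -0.314767)–(-0.624835, 1.0822, -0.629502)  len=0.6295
  (v6,v11,v9) [+--] → (-1.17, 1.0822, -0.314767)–(-1.71519, 1.0822, 0)  len=0.6295

Chained into 1 loop(s):
  loop 1: 10 segments, perimeter = 7.5355
Total perimeter = 7.535


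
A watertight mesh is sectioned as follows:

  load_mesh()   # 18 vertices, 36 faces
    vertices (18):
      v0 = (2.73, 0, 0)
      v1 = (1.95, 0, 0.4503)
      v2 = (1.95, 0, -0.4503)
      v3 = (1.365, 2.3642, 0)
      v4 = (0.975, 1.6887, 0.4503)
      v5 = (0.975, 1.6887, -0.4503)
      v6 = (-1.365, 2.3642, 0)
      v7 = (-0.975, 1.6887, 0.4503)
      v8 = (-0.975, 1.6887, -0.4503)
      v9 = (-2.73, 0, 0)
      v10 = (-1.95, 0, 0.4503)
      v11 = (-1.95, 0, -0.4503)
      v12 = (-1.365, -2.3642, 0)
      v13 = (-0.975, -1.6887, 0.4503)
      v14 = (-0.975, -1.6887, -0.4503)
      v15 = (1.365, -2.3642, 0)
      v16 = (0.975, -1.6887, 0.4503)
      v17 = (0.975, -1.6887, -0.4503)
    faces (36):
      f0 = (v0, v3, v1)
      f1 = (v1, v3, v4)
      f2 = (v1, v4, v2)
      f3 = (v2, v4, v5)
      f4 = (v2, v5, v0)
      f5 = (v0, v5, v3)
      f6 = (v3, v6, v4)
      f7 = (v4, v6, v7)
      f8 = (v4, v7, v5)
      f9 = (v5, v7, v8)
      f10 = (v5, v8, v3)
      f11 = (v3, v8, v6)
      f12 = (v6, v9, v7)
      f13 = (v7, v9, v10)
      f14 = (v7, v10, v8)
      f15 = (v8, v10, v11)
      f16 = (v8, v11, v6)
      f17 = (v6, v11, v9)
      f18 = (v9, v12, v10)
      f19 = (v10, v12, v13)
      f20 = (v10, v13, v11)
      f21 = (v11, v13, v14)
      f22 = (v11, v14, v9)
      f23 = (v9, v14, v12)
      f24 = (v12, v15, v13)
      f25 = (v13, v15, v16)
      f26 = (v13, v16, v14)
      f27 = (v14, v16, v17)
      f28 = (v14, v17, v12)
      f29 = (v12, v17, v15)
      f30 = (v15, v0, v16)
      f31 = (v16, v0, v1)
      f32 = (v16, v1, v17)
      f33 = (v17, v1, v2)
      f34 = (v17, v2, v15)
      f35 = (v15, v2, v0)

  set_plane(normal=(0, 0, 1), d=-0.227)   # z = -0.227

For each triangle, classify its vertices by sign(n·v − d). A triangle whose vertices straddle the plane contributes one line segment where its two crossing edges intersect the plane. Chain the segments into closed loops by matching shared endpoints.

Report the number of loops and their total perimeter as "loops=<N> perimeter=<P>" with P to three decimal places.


loops=2 perimeter=25.720

Straddling triangles (24 of 36):
  (v1,v4,v2) [++-] → (1.70825, 0.418706, -0.227)–(1.95, 0, -0.227)  len=0.4835
  (v2,v4,v5) [-+-] → (1.70825, 0.418706, -0.227)–(0.975, 1.6887, -0.227)  len=1.4665
  (v2,v5,v0) [--+] → (1.84529, 0.851288, -0.227)–(2.3368, 0, -0.227)  len=0.9830
  (v0,v5,v3) [+-+] → (1.84529, 0.851288, -0.227)–(1.1684, 2.02367, -0.227)  len=1.3538
  (v4,v7,v5) [++-] → (0.491506, 1.6887, -0.227)–(0.975, 1.6887, -0.227)  len=0.4835
  (v5,v7,v8) [-+-] → (0.491506, 1.6887, -0.227)–(-0.975, 1.6887, -0.227)  len=1.4665
  (v5,v8,v3) [--+] → (0.185386, 2.02367, -0.227)–(1.1684, 2.02367, -0.227)  len=0.9830
  (v3,v8,v6) [+-+] → (0.185386, 2.02367, -0.227)–(-1.1684, 2.02367, -0.227)  len=1.3538
  (v7,v10,v8) [++-] → (-1.21675, 1.26999, -0.227)–(-0.975, 1.6887, -0.227)  len=0.4835
  (v8,v10,v11) [-+-] → (-1.21675, 1.26999, -0.227)–(-1.95, 0, -0.227)  len=1.4665
  (v8,v11,v6) [--+] → (-1.6599, 1.17239, -0.227)–(-1.1684, 2.02367, -0.227)  len=0.9830
  (v6,v11,v9) [+-+] → (-1.6599, 1.17239, -0.227)–(-2.3368, 0, -0.227)  len=1.3538
  (v10,v13,v11) [++-] → (-1.70825, -0.418706, -0.227)–(-1.95, 0, -0.227)  len=0.4835
  (v11,v13,v14) [-+-] → (-1.70825, -0.418706, -0.227)–(-0.975, -1.6887, -0.227)  len=1.4665
  (v11,v14,v9) [--+] → (-1.84529, -0.851288, -0.227)–(-2.3368, 0, -0.227)  len=0.9830
  (v9,v14,v12) [+-+] → (-1.84529, -0.851288, -0.227)–(-1.1684, -2.02367, -0.227)  len=1.3538
  (v13,v16,v14) [++-] → (-0.491506, -1.6887, -0.227)–(-0.975, -1.6887, -0.227)  len=0.4835
  (v14,v16,v17) [-+-] → (-0.491506, -1.6887, -0.227)–(0.975, -1.6887, -0.227)  len=1.4665
  (v14,v17,v12) [--+] → (-0.185386, -2.02367, -0.227)–(-1.1684, -2.02367, -0.227)  len=0.9830
  (v12,v17,v15) [+-+] → (-0.185386, -2.02367, -0.227)–(1.1684, -2.02367, -0.227)  len=1.3538
  (v16,v1,v17) [++-] → (1.21675, -1.26999, -0.227)–(0.975, -1.6887, -0.227)  len=0.4835
  (v17,v1,v2) [-+-] → (1.21675, -1.26999, -0.227)–(1.95, 0, -0.227)  len=1.4665
  (v17,v2,v15) [--+] → (1.6599, -1.17239, -0.227)–(1.1684, -2.02367, -0.227)  len=0.9830
  (v15,v2,v0) [+-+] → (1.6599, -1.17239, -0.227)–(2.3368, 0, -0.227)  len=1.3538

Chained into 2 loop(s):
  loop 1: 12 segments, perimeter = 11.6998
  loop 2: 12 segments, perimeter = 14.0206
Total perimeter = 25.720


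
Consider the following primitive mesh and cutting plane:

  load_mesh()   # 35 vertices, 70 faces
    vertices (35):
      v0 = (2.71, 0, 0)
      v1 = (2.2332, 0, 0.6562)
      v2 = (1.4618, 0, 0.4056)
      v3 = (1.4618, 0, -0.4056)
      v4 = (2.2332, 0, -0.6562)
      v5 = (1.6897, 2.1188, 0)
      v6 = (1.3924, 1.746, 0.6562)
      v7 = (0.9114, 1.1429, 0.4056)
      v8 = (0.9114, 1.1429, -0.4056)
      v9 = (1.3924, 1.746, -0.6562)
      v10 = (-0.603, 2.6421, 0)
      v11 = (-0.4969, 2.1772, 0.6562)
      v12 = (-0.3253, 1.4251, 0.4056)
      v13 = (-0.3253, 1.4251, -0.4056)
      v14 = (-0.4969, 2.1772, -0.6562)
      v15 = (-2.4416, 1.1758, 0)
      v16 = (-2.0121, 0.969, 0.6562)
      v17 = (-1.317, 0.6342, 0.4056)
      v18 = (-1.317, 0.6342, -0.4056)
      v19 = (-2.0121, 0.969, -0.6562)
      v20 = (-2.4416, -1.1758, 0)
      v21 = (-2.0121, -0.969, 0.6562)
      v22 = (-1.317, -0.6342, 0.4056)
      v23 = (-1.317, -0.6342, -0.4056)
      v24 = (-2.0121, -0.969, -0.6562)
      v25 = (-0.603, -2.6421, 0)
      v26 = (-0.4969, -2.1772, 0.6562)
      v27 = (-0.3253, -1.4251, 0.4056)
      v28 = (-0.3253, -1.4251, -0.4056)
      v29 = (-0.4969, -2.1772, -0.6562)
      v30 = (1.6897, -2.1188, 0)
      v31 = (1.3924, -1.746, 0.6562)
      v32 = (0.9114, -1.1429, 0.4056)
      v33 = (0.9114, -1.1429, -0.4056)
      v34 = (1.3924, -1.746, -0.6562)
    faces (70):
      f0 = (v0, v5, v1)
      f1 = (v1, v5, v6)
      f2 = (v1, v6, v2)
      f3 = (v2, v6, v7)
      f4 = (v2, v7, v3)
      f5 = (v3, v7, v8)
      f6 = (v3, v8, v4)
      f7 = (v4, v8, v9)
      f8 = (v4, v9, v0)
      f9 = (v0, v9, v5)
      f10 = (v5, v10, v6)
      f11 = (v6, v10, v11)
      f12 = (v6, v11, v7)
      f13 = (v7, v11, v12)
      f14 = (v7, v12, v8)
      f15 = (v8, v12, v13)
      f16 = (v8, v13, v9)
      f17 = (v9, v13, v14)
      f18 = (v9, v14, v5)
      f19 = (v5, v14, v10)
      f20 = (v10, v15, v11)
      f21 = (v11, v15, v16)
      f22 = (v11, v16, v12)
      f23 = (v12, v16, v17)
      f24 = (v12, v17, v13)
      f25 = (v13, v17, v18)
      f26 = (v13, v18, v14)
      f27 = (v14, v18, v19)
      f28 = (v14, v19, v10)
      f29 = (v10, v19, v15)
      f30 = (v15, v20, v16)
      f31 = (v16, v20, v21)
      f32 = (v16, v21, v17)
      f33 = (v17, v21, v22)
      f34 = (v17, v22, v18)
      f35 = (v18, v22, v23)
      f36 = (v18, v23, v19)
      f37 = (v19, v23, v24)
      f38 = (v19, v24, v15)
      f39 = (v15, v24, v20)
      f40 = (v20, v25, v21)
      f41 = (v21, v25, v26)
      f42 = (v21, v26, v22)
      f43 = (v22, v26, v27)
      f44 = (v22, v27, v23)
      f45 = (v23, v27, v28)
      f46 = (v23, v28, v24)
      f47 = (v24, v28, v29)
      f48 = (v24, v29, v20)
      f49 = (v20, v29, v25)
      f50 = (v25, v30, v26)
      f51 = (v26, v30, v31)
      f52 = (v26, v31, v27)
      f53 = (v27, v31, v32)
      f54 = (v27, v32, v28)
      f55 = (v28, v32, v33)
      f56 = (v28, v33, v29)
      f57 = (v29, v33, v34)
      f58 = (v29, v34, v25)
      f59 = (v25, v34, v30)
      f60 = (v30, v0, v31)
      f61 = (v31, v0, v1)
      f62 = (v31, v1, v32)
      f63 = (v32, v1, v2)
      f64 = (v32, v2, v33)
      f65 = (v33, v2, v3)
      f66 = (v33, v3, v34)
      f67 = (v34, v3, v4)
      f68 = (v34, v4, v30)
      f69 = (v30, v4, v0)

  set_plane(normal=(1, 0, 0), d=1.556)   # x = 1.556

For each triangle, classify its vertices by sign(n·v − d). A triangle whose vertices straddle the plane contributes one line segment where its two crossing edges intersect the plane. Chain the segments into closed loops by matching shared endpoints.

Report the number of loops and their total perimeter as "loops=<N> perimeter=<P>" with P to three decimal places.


loops=1 perimeter=9.730

Straddling triangles (18 of 70):
  (v1,v5,v6) [++-] → (1.556, 1.95115, 0.295102)–(1.556, 1.40627, 0.6562)  len=0.6537
  (v1,v6,v2) [+--] → (1.556, 1.40627, 0.6562)–(1.556, 0, 0.436202)  len=1.4234
  (v3,v8,v4) [--+] → (1.556, 0.585544, -0.52781)–(1.556, 0, -0.436202)  len=0.5927
  (v4,v8,v9) [+--] → (1.556, 0.585544, -0.52781)–(1.556, 1.40627, -0.6562)  len=0.8307
  (v4,v9,v0) [+-+] → (1.556, 1.40627, -0.6562)–(1.556, 1.52921, -0.574723)  len=0.1475
  (v0,v9,v5) [+-+] → (1.556, 1.52921, -0.574723)–(1.556, 1.95115, -0.295102)  len=0.5062
  (v5,v10,v6) [+--] → (1.556, 2.14932, 0)–(1.556, 1.95115, 0.295102)  len=0.3555
  (v9,v14,v5) [--+] → (1.556, 2.12237, -0.0401235)–(1.556, 1.95115, -0.295102)  len=0.3071
  (v5,v14,v10) [+--] → (1.556, 2.12237, -0.0401235)–(1.556, 2.14932, 0)  len=0.0483
  (v25,v30,v26) [-+-] → (1.556, -2.14932, 0)–(1.556, -2.12237, 0.0401235)  len=0.0483
  (v26,v30,v31) [-+-] → (1.556, -2.12237, 0.0401235)–(1.556, -1.95115, 0.295102)  len=0.3071
  (v25,v34,v30) [--+] → (1.556, -1.95115, -0.295102)–(1.556, -2.14932, 0)  len=0.3555
  (v30,v0,v31) [++-] → (1.556, -1.52921, 0.574723)–(1.556, -1.95115, 0.295102)  len=0.5062
  (v31,v0,v1) [-++] → (1.556, -1.52921, 0.574723)–(1.556, -1.40627, 0.6562)  len=0.1475
  (v31,v1,v32) [-+-] → (1.556, -1.40627, 0.6562)–(1.556, -0.585544, 0.52781)  len=0.8307
  (v32,v1,v2) [-+-] → (1.556, -0.585544, 0.52781)–(1.556, 0, 0.436202)  len=0.5927
  (v34,v3,v4) [--+] → (1.556, 0, -0.436202)–(1.556, -1.40627, -0.6562)  len=1.4234
  (v34,v4,v30) [-++] → (1.556, -1.40627, -0.6562)–(1.556, -1.95115, -0.295102)  len=0.6537

Chained into 1 loop(s):
  loop 1: 18 segments, perimeter = 9.7300
Total perimeter = 9.730


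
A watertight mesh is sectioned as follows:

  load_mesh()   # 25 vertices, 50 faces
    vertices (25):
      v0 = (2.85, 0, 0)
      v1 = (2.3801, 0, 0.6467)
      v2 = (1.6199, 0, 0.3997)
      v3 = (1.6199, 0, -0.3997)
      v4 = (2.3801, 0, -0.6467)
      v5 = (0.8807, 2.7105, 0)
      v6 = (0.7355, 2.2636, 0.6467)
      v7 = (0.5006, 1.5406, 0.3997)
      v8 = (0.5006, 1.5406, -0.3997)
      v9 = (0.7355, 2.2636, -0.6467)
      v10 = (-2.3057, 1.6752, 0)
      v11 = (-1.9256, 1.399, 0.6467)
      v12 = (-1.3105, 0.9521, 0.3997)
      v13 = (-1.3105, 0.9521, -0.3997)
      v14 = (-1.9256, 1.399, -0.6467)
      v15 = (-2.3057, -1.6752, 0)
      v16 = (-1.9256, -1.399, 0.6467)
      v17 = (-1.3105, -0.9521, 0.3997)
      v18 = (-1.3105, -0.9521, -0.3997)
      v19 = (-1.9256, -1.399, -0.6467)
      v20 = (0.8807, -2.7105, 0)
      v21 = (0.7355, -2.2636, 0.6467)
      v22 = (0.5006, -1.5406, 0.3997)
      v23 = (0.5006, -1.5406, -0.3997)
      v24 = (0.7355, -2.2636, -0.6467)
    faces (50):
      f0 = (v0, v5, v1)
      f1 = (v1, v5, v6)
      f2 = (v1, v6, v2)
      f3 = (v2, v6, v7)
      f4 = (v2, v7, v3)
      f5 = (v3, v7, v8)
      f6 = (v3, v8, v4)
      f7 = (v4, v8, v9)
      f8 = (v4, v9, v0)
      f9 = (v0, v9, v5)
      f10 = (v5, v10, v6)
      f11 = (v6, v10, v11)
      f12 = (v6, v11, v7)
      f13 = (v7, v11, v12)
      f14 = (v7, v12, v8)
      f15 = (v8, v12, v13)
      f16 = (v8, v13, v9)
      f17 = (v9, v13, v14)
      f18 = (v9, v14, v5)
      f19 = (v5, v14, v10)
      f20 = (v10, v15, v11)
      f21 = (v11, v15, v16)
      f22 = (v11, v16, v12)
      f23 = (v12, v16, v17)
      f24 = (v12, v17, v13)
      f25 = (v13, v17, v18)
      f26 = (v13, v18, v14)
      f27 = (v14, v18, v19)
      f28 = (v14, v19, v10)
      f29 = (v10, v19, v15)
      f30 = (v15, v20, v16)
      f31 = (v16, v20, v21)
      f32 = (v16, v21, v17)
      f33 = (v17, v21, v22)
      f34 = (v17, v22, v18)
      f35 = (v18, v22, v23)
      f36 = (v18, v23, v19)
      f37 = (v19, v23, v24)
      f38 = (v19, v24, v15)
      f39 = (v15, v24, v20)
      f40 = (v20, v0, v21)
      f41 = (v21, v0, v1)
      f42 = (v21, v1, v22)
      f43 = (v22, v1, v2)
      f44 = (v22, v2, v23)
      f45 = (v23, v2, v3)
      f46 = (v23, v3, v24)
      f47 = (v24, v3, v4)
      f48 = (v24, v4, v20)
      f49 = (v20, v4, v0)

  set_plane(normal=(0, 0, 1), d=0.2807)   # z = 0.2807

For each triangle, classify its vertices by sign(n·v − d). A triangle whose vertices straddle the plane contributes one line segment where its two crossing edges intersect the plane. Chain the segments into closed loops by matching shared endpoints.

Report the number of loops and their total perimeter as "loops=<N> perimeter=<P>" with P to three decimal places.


loops=2 perimeter=25.074

Straddling triangles (20 of 50):
  (v0,v5,v1) [--+] → (1.53151, 1.53401, 0.2807)–(2.64604, 0, 0.2807)  len=1.8961
  (v1,v5,v6) [+-+] → (1.53151, 1.53401, 0.2807)–(0.817676, 2.51652, 0.2807)  len=1.2145
  (v2,v7,v3) [++-] → (0.667221, 1.31126, 0.2807)–(1.6199, 0, 0.2807)  len=1.6208
  (v3,v7,v8) [-+-] → (0.667221, 1.31126, 0.2807)–(0.5006, 1.5406, 0.2807)  len=0.2835
  (v5,v10,v6) [--+] → (-0.985668, 1.93059, 0.2807)–(0.817676, 2.51652, 0.2807)  len=1.8961
  (v6,v10,v11) [+-+] → (-0.985668, 1.93059, 0.2807)–(-2.14072, 1.55532, 0.2807)  len=1.2145
  (v7,v12,v8) [++-] → (-1.0409, 1.03971, 0.2807)–(0.5006, 1.5406, 0.2807)  len=1.6208
  (v8,v12,v13) [-+-] → (-1.0409, 1.03971, 0.2807)–(-1.3105, 0.9521, 0.2807)  len=0.2835
  (v10,v15,v11) [--+] → (-2.14072, -0.340844, 0.2807)–(-2.14072, 1.55532, 0.2807)  len=1.8962
  (v11,v15,v16) [+-+] → (-2.14072, -0.340844, 0.2807)–(-2.14072, -1.55532, 0.2807)  len=1.2145
  (v12,v17,v13) [++-] → (-1.3105, -0.668638, 0.2807)–(-1.3105, 0.9521, 0.2807)  len=1.6207
  (v13,v17,v18) [-+-] → (-1.3105, -0.668638, 0.2807)–(-1.3105, -0.9521, 0.2807)  len=0.2835
  (v15,v20,v16) [--+] → (-0.337374, -2.14124, 0.2807)–(-2.14072, -1.55532, 0.2807)  len=1.8961
  (v16,v20,v21) [+-+] → (-0.337374, -2.14124, 0.2807)–(0.817676, -2.51652, 0.2807)  len=1.2145
  (v17,v22,v18) [++-] → (0.230997, -1.45299, 0.2807)–(-1.3105, -0.9521, 0.2807)  len=1.6208
  (v18,v22,v23) [-+-] → (0.230997, -1.45299, 0.2807)–(0.5006, -1.5406, 0.2807)  len=0.2835
  (v20,v0,v21) [--+] → (1.9322, -0.982515, 0.2807)–(0.817676, -2.51652, 0.2807)  len=1.8961
  (v21,v0,v1) [+-+] → (1.9322, -0.982515, 0.2807)–(2.64604, 0, 0.2807)  len=1.2145
  (v22,v2,v23) [++-] → (1.45328, -0.229336, 0.2807)–(0.5006, -1.5406, 0.2807)  len=1.6208
  (v23,v2,v3) [-+-] → (1.45328, -0.229336, 0.2807)–(1.6199, 0, 0.2807)  len=0.2835

Chained into 2 loop(s):
  loop 1: 10 segments, perimeter = 15.5531
  loop 2: 10 segments, perimeter = 9.5214
Total perimeter = 25.074


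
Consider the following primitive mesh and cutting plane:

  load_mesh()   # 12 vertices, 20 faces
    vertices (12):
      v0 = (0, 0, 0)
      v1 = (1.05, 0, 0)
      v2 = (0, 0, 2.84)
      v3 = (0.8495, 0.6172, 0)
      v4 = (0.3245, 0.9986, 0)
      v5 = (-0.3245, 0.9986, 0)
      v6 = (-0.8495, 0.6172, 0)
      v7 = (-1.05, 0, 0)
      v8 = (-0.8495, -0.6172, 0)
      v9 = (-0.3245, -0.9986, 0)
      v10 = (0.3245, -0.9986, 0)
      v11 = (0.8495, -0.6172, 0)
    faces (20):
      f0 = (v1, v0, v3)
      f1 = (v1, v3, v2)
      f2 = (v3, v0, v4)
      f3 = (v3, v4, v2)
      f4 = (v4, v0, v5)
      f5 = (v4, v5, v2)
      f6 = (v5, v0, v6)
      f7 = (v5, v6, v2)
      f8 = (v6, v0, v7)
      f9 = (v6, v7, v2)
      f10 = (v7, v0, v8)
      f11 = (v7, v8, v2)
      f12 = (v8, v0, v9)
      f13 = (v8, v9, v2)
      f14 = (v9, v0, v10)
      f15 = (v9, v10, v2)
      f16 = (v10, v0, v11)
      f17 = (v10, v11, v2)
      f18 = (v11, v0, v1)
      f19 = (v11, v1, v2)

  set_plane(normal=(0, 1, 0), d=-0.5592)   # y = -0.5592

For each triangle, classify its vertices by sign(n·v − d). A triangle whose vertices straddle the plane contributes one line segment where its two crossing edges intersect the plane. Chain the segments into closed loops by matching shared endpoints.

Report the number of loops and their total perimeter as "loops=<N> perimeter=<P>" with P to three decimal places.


Straddling triangles (10 of 20):
  (v7,v0,v8) [++-] → (-0.76967, -0.5592, 0)–(-0.868342, -0.5592, 0)  len=0.0987
  (v7,v8,v2) [+-+] → (-0.868342, -0.5592, 0)–(-0.76967, -0.5592, 0.266883)  len=0.2845
  (v8,v0,v9) [-+-] → (-0.76967, -0.5592, 0)–(-0.181715, -0.5592, 0)  len=0.5880
  (v8,v9,v2) [--+] → (-0.181715, -0.5592, 1.24965)–(-0.76967, -0.5592, 0.266883)  len=1.1452
  (v9,v0,v10) [-+-] → (-0.181715, -0.5592, 0)–(0.181715, -0.5592, 0)  len=0.3634
  (v9,v10,v2) [--+] → (0.181715, -0.5592, 1.24965)–(-0.181715, -0.5592, 1.24965)  len=0.3634
  (v10,v0,v11) [-+-] → (0.181715, -0.5592, 0)–(0.76967, -0.5592, 0)  len=0.5880
  (v10,v11,v2) [--+] → (0.76967, -0.5592, 0.266883)–(0.181715, -0.5592, 1.24965)  len=1.1452
  (v11,v0,v1) [-++] → (0.76967, -0.5592, 0)–(0.868342, -0.5592, 0)  len=0.0987
  (v11,v1,v2) [-++] → (0.868342, -0.5592, 0)–(0.76967, -0.5592, 0.266883)  len=0.2845

Chained into 1 loop(s):
  loop 1: 10 segments, perimeter = 4.9596
Total perimeter = 4.960

loops=1 perimeter=4.960


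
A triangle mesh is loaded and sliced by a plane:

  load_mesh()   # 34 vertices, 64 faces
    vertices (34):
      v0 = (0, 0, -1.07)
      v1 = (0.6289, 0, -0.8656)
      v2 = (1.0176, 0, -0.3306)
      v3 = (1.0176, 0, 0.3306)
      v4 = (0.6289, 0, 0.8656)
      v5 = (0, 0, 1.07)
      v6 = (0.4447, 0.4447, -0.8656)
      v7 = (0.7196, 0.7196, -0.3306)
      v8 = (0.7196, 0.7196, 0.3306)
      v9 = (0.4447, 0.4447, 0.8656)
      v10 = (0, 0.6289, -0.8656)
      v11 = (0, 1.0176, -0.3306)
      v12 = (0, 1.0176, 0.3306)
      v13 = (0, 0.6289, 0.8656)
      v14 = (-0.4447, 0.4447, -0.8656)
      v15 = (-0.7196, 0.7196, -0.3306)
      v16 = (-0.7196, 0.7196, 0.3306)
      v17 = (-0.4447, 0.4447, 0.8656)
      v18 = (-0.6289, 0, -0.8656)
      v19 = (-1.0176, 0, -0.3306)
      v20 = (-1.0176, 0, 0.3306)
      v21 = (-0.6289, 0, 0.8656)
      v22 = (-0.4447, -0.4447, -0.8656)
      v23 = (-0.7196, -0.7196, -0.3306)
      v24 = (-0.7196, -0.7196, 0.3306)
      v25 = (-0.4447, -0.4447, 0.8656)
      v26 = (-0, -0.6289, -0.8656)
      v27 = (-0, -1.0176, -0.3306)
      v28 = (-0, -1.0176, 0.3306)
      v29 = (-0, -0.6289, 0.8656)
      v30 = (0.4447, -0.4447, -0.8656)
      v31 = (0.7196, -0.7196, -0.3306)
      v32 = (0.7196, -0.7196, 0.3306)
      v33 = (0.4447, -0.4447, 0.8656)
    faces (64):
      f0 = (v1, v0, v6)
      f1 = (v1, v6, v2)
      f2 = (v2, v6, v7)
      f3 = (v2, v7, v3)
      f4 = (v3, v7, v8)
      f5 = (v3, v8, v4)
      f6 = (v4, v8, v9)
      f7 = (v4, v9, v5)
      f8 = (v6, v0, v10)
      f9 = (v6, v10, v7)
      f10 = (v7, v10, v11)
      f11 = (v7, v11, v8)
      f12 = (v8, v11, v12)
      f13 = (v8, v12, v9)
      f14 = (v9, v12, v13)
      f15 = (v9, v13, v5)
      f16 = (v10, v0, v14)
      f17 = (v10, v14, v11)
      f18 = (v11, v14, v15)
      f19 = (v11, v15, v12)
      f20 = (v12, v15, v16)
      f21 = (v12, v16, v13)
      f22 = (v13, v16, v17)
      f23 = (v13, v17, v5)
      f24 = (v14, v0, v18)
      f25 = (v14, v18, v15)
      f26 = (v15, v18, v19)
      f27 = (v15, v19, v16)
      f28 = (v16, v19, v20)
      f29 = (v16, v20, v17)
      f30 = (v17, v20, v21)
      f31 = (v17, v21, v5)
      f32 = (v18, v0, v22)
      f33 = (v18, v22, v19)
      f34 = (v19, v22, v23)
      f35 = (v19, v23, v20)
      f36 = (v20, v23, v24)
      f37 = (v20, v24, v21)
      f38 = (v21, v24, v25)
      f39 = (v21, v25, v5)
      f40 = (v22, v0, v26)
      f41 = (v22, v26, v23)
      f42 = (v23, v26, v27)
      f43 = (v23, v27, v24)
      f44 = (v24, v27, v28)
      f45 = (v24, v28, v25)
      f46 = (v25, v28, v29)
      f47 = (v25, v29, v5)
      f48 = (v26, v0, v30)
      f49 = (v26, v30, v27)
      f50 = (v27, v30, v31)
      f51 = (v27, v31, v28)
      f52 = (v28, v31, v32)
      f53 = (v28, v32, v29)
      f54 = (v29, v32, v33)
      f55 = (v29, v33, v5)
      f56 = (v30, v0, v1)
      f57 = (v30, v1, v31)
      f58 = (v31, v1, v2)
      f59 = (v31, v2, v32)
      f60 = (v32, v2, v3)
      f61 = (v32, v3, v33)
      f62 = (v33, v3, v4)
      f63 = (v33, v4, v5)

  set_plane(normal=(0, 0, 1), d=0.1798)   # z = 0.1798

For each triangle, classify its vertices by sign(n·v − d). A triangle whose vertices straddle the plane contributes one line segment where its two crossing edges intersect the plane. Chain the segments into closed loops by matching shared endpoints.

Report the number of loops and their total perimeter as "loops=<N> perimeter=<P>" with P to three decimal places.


Straddling triangles (16 of 64):
  (v2,v7,v3) [--+] → (0.949635, 0.164119, 0.1798)–(1.0176, 0, 0.1798)  len=0.1776
  (v3,v7,v8) [+-+] → (0.949635, 0.164119, 0.1798)–(0.7196, 0.7196, 0.1798)  len=0.6012
  (v7,v11,v8) [--+] → (0.555481, 0.787565, 0.1798)–(0.7196, 0.7196, 0.1798)  len=0.1776
  (v8,v11,v12) [+-+] → (0.555481, 0.787565, 0.1798)–(0, 1.0176, 0.1798)  len=0.6012
  (v11,v15,v12) [--+] → (-0.164119, 0.949635, 0.1798)–(0, 1.0176, 0.1798)  len=0.1776
  (v12,v15,v16) [+-+] → (-0.164119, 0.949635, 0.1798)–(-0.7196, 0.7196, 0.1798)  len=0.6012
  (v15,v19,v16) [--+] → (-0.787565, 0.555481, 0.1798)–(-0.7196, 0.7196, 0.1798)  len=0.1776
  (v16,v19,v20) [+-+] → (-0.787565, 0.555481, 0.1798)–(-1.0176, 0, 0.1798)  len=0.6012
  (v19,v23,v20) [--+] → (-0.949635, -0.164119, 0.1798)–(-1.0176, 0, 0.1798)  len=0.1776
  (v20,v23,v24) [+-+] → (-0.949635, -0.164119, 0.1798)–(-0.7196, -0.7196, 0.1798)  len=0.6012
  (v23,v27,v24) [--+] → (-0.555481, -0.787565, 0.1798)–(-0.7196, -0.7196, 0.1798)  len=0.1776
  (v24,v27,v28) [+-+] → (-0.555481, -0.787565, 0.1798)–(0, -1.0176, 0.1798)  len=0.6012
  (v27,v31,v28) [--+] → (0.164119, -0.949635, 0.1798)–(0, -1.0176, 0.1798)  len=0.1776
  (v28,v31,v32) [+-+] → (0.164119, -0.949635, 0.1798)–(0.7196, -0.7196, 0.1798)  len=0.6012
  (v31,v2,v32) [--+] → (0.787565, -0.555481, 0.1798)–(0.7196, -0.7196, 0.1798)  len=0.1776
  (v32,v2,v3) [+-+] → (0.787565, -0.555481, 0.1798)–(1.0176, 0, 0.1798)  len=0.6012

Chained into 1 loop(s):
  loop 1: 16 segments, perimeter = 6.2309
Total perimeter = 6.231

loops=1 perimeter=6.231


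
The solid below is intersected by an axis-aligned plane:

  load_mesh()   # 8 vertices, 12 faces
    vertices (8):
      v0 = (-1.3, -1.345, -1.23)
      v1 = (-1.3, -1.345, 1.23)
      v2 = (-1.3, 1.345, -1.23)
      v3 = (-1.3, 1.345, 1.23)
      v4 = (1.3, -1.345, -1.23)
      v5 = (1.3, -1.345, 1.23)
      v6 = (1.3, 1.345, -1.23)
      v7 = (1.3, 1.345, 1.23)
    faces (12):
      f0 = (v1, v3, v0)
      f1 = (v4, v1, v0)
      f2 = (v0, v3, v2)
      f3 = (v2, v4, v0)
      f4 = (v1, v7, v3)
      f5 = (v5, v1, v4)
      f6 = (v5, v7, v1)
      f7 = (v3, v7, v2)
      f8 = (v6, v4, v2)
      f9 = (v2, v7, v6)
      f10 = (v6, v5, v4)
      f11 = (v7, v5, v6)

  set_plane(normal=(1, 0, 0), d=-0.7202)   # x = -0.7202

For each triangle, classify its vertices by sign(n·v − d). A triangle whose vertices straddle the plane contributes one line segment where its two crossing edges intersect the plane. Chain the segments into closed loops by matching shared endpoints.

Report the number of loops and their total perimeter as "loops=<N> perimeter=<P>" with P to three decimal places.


Straddling triangles (8 of 12):
  (v4,v1,v0) [+--] → (-0.7202, -1.345, 0.68142)–(-0.7202, -1.345, -1.23)  len=1.9114
  (v2,v4,v0) [-+-] → (-0.7202, 0.74513, -1.23)–(-0.7202, -1.345, -1.23)  len=2.0901
  (v1,v7,v3) [-+-] → (-0.7202, -0.74513, 1.23)–(-0.7202, 1.345, 1.23)  len=2.0901
  (v5,v1,v4) [+-+] → (-0.7202, -1.345, 1.23)–(-0.7202, -1.345, 0.68142)  len=0.5486
  (v5,v7,v1) [++-] → (-0.7202, -0.74513, 1.23)–(-0.7202, -1.345, 1.23)  len=0.5999
  (v3,v7,v2) [-+-] → (-0.7202, 1.345, 1.23)–(-0.7202, 1.345, -0.68142)  len=1.9114
  (v6,v4,v2) [++-] → (-0.7202, 0.74513, -1.23)–(-0.7202, 1.345, -1.23)  len=0.5999
  (v2,v7,v6) [-++] → (-0.7202, 1.345, -0.68142)–(-0.7202, 1.345, -1.23)  len=0.5486

Chained into 1 loop(s):
  loop 1: 8 segments, perimeter = 10.3000
Total perimeter = 10.300

loops=1 perimeter=10.300


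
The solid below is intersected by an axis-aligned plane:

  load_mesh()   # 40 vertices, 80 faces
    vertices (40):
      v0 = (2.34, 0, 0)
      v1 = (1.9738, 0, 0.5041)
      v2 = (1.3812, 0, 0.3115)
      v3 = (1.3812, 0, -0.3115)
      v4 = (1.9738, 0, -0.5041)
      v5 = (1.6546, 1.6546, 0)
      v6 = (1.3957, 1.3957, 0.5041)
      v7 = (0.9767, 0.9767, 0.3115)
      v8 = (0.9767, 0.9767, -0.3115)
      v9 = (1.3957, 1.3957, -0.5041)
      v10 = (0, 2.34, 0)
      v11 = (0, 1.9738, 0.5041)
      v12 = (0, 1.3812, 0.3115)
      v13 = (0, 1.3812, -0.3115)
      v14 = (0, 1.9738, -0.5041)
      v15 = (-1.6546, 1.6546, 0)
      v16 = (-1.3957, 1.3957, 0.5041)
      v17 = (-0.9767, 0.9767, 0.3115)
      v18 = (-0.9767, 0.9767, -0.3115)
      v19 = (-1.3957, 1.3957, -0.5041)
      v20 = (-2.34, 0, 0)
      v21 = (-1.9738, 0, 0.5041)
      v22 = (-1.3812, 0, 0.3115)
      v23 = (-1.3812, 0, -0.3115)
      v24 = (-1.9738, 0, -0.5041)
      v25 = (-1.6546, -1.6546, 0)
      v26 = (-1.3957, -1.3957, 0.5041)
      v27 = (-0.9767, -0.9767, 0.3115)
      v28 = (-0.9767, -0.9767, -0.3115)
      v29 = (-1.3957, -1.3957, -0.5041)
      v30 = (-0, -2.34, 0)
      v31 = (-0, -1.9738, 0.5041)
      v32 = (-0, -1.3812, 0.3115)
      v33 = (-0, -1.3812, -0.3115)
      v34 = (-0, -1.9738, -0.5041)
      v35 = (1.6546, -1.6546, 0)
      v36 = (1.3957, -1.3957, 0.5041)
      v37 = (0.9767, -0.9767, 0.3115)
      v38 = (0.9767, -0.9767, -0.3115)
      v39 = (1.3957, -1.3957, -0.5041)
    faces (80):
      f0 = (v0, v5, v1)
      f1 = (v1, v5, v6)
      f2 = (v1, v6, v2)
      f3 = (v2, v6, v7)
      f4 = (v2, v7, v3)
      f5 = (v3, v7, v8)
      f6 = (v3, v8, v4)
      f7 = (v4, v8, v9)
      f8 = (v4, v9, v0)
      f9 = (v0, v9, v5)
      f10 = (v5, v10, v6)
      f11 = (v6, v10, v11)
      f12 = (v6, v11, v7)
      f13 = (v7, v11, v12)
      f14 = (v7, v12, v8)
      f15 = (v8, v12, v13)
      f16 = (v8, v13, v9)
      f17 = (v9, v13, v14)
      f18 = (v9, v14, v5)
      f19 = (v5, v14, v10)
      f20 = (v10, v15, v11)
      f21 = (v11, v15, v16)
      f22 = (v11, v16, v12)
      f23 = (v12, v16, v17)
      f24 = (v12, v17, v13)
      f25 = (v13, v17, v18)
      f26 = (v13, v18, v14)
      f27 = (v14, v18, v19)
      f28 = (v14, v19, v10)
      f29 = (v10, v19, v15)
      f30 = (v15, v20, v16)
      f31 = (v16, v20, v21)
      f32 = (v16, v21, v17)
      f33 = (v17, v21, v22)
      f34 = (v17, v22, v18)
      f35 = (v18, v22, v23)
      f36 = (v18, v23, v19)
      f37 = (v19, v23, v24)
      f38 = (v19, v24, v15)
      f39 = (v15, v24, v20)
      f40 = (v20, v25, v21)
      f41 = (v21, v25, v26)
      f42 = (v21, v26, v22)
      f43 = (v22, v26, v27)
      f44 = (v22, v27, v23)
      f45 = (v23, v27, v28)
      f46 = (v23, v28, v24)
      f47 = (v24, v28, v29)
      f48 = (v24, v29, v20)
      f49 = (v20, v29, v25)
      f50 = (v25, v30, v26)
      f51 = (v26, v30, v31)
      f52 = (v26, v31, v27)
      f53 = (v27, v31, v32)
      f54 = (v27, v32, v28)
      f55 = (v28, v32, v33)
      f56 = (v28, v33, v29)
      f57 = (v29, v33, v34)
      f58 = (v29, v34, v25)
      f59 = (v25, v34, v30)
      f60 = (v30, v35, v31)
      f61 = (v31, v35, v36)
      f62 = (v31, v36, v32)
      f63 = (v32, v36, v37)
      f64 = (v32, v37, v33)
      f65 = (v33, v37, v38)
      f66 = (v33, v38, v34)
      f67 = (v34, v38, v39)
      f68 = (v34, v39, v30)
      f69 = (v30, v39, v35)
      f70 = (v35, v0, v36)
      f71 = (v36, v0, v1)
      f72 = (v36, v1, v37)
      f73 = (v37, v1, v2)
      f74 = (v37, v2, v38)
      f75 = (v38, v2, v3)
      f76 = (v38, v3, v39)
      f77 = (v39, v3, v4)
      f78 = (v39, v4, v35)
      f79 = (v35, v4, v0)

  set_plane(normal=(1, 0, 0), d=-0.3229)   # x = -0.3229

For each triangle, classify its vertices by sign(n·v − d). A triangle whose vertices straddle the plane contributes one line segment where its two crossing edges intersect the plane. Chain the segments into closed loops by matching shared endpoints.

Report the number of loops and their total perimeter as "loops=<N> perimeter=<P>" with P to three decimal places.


Straddling triangles (20 of 80):
  (v10,v15,v11) [+-+] → (-0.3229, 2.20624, 0)–(-0.3229, 1.91151, 0.405723)  len=0.5015
  (v11,v15,v16) [+--] → (-0.3229, 1.91151, 0.405723)–(-0.3229, 1.84005, 0.5041)  len=0.1216
  (v11,v16,v12) [+-+] → (-0.3229, 1.84005, 0.5041)–(-0.3229, 1.38455, 0.356059)  len=0.4790
  (v12,v16,v17) [+--] → (-0.3229, 1.38455, 0.356059)–(-0.3229, 1.24747, 0.3115)  len=0.1441
  (v12,v17,v13) [+-+] → (-0.3229, 1.24747, 0.3115)–(-0.3229, 1.24747, -0.105534)  len=0.4170
  (v13,v17,v18) [+--] → (-0.3229, 1.24747, -0.105534)–(-0.3229, 1.24747, -0.3115)  len=0.2060
  (v13,v18,v14) [+-+] → (-0.3229, 1.24747, -0.3115)–(-0.3229, 1.64416, -0.440426)  len=0.4171
  (v14,v18,v19) [+--] → (-0.3229, 1.64416, -0.440426)–(-0.3229, 1.84005, -0.5041)  len=0.2060
  (v14,v19,v10) [+-+] → (-0.3229, 1.84005, -0.5041)–(-0.3229, 2.12153, -0.116625)  len=0.4789
  (v10,v19,v15) [+--] → (-0.3229, 2.12153, -0.116625)–(-0.3229, 2.20624, 0)  len=0.1441
  (v25,v30,v26) [-+-] → (-0.3229, -2.20624, 0)–(-0.3229, -2.12153, 0.116625)  len=0.1441
  (v26,v30,v31) [-++] → (-0.3229, -2.12153, 0.116625)–(-0.3229, -1.84005, 0.5041)  len=0.4789
  (v26,v31,v27) [-+-] → (-0.3229, -1.84005, 0.5041)–(-0.3229, -1.64416, 0.440426)  len=0.2060
  (v27,v31,v32) [-++] → (-0.3229, -1.64416, 0.440426)–(-0.3229, -1.24747, 0.3115)  len=0.4171
  (v27,v32,v28) [-+-] → (-0.3229, -1.24747, 0.3115)–(-0.3229, -1.24747, 0.105534)  len=0.2060
  (v28,v32,v33) [-++] → (-0.3229, -1.24747, 0.105534)–(-0.3229, -1.24747, -0.3115)  len=0.4170
  (v28,v33,v29) [-+-] → (-0.3229, -1.24747, -0.3115)–(-0.3229, -1.38455, -0.356059)  len=0.1441
  (v29,v33,v34) [-++] → (-0.3229, -1.38455, -0.356059)–(-0.3229, -1.84005, -0.5041)  len=0.4790
  (v29,v34,v25) [-+-] → (-0.3229, -1.84005, -0.5041)–(-0.3229, -1.91151, -0.405723)  len=0.1216
  (v25,v34,v30) [-++] → (-0.3229, -1.91151, -0.405723)–(-0.3229, -2.20624, 0)  len=0.5015

Chained into 2 loop(s):
  loop 1: 10 segments, perimeter = 3.1153
  loop 2: 10 segments, perimeter = 3.1153
Total perimeter = 6.231

loops=2 perimeter=6.231
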